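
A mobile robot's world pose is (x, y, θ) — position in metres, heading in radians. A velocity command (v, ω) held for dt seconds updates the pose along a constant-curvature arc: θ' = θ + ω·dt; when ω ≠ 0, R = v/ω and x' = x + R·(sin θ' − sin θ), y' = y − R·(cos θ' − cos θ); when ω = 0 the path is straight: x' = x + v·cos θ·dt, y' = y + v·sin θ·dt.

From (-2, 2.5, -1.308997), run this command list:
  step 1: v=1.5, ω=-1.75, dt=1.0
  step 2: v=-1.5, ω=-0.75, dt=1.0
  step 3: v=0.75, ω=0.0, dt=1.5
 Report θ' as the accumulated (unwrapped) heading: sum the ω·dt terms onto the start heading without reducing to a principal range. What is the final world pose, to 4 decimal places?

(-2.2379, 1.6979, -3.8090)

step 1: θ'=-3.0590 (R=-0.8571) → pose (-2.7572, 1.4239, -3.0590)
step 2: θ'=-3.8090 (R=2.0000) → pose (-1.3543, 1.0016, -3.8090)
step 3: θ'=-3.8090 (straight) → pose (-2.2379, 1.6979, -3.8090)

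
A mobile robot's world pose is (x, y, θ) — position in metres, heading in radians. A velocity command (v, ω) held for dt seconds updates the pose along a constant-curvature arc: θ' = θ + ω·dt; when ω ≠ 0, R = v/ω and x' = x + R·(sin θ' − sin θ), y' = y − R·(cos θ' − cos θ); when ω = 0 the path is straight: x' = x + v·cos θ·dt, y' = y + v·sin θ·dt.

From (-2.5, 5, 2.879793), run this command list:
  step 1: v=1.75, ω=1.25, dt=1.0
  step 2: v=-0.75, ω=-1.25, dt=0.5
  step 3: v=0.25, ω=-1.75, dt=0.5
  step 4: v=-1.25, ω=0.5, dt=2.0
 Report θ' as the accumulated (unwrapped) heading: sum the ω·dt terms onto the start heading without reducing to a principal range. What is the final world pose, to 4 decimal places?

(-1.4673, 4.6294, 3.6298)

step 1: θ'=4.1298 (R=1.4000) → pose (-4.0314, 4.4180, 4.1298)
step 2: θ'=3.5048 (R=0.6000) → pose (-3.7435, 4.6487, 3.5048)
step 3: θ'=2.6298 (R=-0.1429) → pose (-3.8643, 4.6577, 2.6298)
step 4: θ'=3.6298 (R=-2.5000) → pose (-1.4673, 4.6294, 3.6298)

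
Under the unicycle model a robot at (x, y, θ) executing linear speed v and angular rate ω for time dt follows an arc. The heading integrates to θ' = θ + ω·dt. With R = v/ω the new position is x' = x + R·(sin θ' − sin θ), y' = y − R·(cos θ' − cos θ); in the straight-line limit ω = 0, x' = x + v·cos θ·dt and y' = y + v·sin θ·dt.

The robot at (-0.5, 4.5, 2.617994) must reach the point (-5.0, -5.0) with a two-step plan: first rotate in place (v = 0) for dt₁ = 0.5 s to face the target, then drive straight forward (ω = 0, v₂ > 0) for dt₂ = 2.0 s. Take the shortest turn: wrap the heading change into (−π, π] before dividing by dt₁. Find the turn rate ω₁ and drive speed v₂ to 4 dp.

ω₁ = 3.3040, v₂ = 5.2559

heading to target = atan2(-5−4.5, -5−-0.5) = -2.0132
Δθ = wrap(-2.0132 − 2.6180) = 1.6520; ω₁ = Δθ/dt₁ = 3.3040
distance = √((-5−-0.5)² + (-5−4.5)²) = 10.5119; v₂ = distance/dt₂ = 5.2559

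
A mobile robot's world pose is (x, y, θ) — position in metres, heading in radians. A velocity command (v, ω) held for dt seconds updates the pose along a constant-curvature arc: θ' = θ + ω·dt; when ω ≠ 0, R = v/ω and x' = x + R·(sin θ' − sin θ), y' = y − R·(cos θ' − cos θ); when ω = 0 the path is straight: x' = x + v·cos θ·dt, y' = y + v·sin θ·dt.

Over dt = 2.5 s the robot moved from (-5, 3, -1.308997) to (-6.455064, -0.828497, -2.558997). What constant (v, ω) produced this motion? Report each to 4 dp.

v = 1.7500, ω = -0.5000

Δθ = -2.558997 − -1.308997 = -1.250000
ω = Δθ/dt = -1.250000/2.5 = -0.5000
R = −Δy/(cos θ' − cos θ) = -3.5000
v = R·ω = -3.5000·-0.5000 = 1.7500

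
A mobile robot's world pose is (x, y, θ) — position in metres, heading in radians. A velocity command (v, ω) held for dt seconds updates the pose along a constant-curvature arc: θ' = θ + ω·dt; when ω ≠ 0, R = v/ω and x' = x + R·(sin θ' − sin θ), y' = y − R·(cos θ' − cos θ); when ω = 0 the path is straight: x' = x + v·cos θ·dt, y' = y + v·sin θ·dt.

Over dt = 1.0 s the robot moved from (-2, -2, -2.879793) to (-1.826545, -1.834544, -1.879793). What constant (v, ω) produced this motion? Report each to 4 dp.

v = -0.2500, ω = 1.0000

Δθ = -1.879793 − -2.879793 = 1.000000
ω = Δθ/dt = 1.000000/1.0 = 1.0000
R = Δx/(sin θ' − sin θ) = -0.2500
v = R·ω = -0.2500·1.0000 = -0.2500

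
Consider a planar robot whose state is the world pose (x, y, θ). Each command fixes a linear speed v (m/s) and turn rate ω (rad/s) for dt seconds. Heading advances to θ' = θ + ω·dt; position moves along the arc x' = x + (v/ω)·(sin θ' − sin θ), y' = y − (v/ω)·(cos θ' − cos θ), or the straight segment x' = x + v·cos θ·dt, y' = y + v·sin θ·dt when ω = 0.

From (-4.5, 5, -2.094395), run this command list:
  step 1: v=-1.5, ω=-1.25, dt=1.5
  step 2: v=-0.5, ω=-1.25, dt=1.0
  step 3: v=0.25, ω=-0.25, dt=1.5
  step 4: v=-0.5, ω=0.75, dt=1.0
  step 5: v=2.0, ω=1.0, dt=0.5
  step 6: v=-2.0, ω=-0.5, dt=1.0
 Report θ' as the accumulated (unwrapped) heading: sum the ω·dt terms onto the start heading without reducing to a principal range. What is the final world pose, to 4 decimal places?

(-2.4040, 3.6238, -4.8444)

step 1: θ'=-3.9694 (R=1.2000) → pose (-2.5770, 5.2118, -3.9694)
step 2: θ'=-5.2194 (R=0.4000) → pose (-2.5219, 4.7470, -5.2194)
step 3: θ'=-5.5944 (R=-1.0000) → pose (-2.2833, 5.0334, -5.5944)
step 4: θ'=-4.8444 (R=-0.6667) → pose (-2.5205, 4.6065, -4.8444)
step 5: θ'=-4.3444 (R=2.0000) → pose (-2.6370, 5.5892, -4.3444)
step 6: θ'=-4.8444 (R=4.0000) → pose (-2.4040, 3.6238, -4.8444)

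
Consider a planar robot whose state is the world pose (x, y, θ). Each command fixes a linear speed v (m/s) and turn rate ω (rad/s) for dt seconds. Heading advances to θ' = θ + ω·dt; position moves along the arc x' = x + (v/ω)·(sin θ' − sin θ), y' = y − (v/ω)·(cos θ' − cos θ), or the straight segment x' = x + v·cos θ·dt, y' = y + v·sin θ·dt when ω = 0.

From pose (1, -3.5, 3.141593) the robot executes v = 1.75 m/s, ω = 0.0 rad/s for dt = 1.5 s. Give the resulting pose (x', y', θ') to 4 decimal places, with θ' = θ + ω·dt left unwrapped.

(-1.6250, -3.5000, 3.1416)

θ' = 3.1416 + 0.0·1.5 = 3.1416
ω = 0 → straight: x' = 1 + 1.75·cos(3.1416)·1.5 = -1.6250
y' = -3.5 + 1.75·sin(3.1416)·1.5 = -3.5000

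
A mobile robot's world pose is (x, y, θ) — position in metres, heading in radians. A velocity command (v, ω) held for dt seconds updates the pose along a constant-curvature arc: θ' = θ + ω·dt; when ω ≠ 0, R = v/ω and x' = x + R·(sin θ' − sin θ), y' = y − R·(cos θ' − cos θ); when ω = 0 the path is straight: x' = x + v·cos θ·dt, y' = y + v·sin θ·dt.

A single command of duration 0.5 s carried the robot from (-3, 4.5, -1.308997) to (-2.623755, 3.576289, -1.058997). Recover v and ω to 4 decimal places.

v = 2.0000, ω = 0.5000

Δθ = -1.058997 − -1.308997 = 0.250000
ω = Δθ/dt = 0.250000/0.5 = 0.5000
R = −Δy/(cos θ' − cos θ) = 4.0000
v = R·ω = 4.0000·0.5000 = 2.0000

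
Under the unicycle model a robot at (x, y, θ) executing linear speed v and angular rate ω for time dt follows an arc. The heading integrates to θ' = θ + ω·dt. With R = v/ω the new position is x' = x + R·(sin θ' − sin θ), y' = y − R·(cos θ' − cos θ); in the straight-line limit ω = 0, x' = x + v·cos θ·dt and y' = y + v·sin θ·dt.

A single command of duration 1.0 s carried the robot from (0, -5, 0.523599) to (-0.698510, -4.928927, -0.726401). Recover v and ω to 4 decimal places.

Δθ = -0.726401 − 0.523599 = -1.250000
ω = Δθ/dt = -1.250000/1.0 = -1.2500
R = Δx/(sin θ' − sin θ) = 0.6000
v = R·ω = 0.6000·-1.2500 = -0.7500

v = -0.7500, ω = -1.2500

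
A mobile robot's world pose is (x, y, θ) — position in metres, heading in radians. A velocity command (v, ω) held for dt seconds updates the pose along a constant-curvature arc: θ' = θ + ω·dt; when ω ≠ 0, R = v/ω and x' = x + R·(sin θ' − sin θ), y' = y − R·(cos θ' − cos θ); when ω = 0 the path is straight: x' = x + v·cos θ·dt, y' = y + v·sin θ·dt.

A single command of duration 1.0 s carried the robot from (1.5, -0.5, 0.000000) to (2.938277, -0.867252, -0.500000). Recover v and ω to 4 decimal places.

v = 1.5000, ω = -0.5000

Δθ = -0.500000 − 0.000000 = -0.500000
ω = Δθ/dt = -0.500000/1.0 = -0.5000
R = Δx/(sin θ' − sin θ) = -3.0000
v = R·ω = -3.0000·-0.5000 = 1.5000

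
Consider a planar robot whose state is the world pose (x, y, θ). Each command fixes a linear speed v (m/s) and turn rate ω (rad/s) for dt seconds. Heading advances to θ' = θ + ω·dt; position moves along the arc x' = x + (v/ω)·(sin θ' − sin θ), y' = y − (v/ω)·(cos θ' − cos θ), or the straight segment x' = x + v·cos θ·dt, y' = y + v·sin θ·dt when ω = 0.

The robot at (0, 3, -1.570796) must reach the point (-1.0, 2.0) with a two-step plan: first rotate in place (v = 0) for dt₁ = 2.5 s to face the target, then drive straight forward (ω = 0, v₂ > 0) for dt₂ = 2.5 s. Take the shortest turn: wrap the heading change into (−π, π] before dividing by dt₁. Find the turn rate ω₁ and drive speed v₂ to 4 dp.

heading to target = atan2(2−3, -1−0) = -2.3562
Δθ = wrap(-2.3562 − -1.5708) = -0.7854; ω₁ = Δθ/dt₁ = -0.3142
distance = √((-1−0)² + (2−3)²) = 1.4142; v₂ = distance/dt₂ = 0.5657

ω₁ = -0.3142, v₂ = 0.5657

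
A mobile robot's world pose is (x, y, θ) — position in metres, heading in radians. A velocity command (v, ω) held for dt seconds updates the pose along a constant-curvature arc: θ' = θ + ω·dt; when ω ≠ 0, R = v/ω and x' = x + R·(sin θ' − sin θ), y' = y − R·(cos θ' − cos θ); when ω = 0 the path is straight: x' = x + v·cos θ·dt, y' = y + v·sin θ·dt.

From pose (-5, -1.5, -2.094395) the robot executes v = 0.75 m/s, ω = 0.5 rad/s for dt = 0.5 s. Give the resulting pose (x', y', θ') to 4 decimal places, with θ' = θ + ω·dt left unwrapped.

(-5.1452, -1.8447, -1.8444)

θ' = -2.0944 + 0.5·0.5 = -1.8444
R = v/ω = 0.75/0.5 = 1.5000
x' = -5 + 1.5000·(sin -1.8444 − sin -2.0944) = -5.1452
y' = -1.5 − 1.5000·(cos -1.8444 − cos -2.0944) = -1.8447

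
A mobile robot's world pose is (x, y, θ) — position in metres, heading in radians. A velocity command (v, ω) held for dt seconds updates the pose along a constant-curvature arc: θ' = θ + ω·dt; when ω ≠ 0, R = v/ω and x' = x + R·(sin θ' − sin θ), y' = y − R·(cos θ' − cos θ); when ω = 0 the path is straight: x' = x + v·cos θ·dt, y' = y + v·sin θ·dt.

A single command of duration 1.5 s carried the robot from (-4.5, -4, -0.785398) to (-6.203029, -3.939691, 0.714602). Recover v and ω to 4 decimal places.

v = -1.2500, ω = 1.0000

Δθ = 0.714602 − -0.785398 = 1.500000
ω = Δθ/dt = 1.500000/1.5 = 1.0000
R = Δx/(sin θ' − sin θ) = -1.2500
v = R·ω = -1.2500·1.0000 = -1.2500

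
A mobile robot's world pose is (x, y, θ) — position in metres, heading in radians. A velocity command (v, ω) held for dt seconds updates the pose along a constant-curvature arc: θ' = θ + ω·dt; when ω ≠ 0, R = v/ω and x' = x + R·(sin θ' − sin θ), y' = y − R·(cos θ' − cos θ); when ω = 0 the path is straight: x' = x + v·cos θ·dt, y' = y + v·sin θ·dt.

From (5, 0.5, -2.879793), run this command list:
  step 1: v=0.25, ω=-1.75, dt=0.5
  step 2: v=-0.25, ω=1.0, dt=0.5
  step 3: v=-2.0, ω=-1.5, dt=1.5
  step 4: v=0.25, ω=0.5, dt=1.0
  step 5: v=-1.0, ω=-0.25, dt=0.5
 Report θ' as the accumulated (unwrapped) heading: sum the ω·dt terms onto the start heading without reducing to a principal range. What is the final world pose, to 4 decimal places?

(5.7361, -2.0536, -5.1298)

step 1: θ'=-3.7548 (R=-0.1429) → pose (4.8808, 0.5212, -3.7548)
step 2: θ'=-3.2548 (R=-0.2500) → pose (4.9964, 0.4772, -3.2548)
step 3: θ'=-5.5048 (R=1.3333) → pose (5.7820, -1.7970, -5.5048)
step 4: θ'=-5.0048 (R=0.5000) → pose (5.9097, -1.5851, -5.0048)
step 5: θ'=-5.1298 (R=4.0000) → pose (5.7361, -2.0536, -5.1298)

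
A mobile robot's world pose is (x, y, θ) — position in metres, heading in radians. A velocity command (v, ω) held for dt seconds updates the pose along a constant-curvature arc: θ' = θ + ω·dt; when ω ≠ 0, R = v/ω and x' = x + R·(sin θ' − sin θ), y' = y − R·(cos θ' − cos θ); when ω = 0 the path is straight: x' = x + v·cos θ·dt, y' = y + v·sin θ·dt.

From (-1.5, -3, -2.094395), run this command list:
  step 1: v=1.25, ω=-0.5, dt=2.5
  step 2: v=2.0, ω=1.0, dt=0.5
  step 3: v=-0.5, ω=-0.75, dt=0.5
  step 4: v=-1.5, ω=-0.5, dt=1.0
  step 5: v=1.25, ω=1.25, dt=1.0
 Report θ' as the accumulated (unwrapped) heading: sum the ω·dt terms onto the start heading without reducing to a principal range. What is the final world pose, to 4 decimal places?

(-4.6736, -4.7514, -2.4694)

step 1: θ'=-3.3444 (R=-2.5000) → pose (-4.1686, -4.1988, -3.3444)
step 2: θ'=-2.8444 (R=2.0000) → pose (-5.1571, -4.2455, -2.8444)
step 3: θ'=-3.2194 (R=0.6667) → pose (-4.9101, -4.2182, -3.2194)
step 4: θ'=-3.7194 (R=3.0000) → pose (-3.5047, -4.6962, -3.7194)
step 5: θ'=-2.4694 (R=1.0000) → pose (-4.6736, -4.7514, -2.4694)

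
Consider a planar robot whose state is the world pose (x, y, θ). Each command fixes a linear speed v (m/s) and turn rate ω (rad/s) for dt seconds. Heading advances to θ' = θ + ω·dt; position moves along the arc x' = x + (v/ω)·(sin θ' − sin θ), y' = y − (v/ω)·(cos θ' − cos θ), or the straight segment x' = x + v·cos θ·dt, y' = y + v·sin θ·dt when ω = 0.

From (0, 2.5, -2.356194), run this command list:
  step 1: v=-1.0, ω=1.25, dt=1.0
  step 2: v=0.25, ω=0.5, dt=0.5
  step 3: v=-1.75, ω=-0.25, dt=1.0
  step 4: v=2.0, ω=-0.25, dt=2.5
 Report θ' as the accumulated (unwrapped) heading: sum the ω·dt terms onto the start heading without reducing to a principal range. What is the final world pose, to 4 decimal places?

step 1: θ'=-1.1062 (R=-0.8000) → pose (0.1495, 3.4241, -1.1062)
step 2: θ'=-0.8562 (R=0.5000) → pose (0.2188, 3.3205, -0.8562)
step 3: θ'=-1.1062 (R=7.0000) → pose (-0.7517, 4.7713, -1.1062)
step 4: θ'=-1.7312 (R=-8.0000) → pose (-0.0064, -0.0910, -1.7312)

(-0.0064, -0.0910, -1.7312)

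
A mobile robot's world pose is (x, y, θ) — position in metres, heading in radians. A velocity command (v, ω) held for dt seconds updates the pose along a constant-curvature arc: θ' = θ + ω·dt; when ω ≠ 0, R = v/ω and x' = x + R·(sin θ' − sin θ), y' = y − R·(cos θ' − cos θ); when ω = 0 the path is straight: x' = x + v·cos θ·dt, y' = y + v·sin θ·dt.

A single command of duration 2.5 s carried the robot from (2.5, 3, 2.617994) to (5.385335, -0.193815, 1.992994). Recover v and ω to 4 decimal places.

v = -1.7500, ω = -0.2500

Δθ = 1.992994 − 2.617994 = -0.625000
ω = Δθ/dt = -0.625000/2.5 = -0.2500
R = −Δy/(cos θ' − cos θ) = 7.0000
v = R·ω = 7.0000·-0.2500 = -1.7500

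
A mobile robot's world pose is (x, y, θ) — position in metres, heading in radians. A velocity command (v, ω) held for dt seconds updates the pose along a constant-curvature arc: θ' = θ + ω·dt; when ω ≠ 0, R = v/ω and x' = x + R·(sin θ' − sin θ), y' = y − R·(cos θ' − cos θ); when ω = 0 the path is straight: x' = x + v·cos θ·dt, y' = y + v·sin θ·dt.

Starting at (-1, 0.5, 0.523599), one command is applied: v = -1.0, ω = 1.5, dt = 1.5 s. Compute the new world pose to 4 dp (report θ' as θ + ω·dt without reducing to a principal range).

θ' = 0.5236 + 1.5·1.5 = 2.7736
R = v/ω = -1.0/1.5 = -0.6667
x' = -1 + -0.6667·(sin 2.7736 − sin 0.5236) = -0.9065
y' = 0.5 − -0.6667·(cos 2.7736 − cos 0.5236) = -0.6994

(-0.9065, -0.6994, 2.7736)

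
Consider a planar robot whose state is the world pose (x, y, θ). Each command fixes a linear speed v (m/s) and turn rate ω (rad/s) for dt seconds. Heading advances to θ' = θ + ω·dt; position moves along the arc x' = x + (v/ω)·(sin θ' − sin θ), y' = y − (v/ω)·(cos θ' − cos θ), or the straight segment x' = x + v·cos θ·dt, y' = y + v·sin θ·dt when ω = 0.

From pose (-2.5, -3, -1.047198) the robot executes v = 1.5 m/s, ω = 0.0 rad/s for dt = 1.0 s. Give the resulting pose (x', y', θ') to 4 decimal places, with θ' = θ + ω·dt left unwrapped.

(-1.7500, -4.2990, -1.0472)

θ' = -1.0472 + 0.0·1.0 = -1.0472
ω = 0 → straight: x' = -2.5 + 1.5·cos(-1.0472)·1.0 = -1.7500
y' = -3 + 1.5·sin(-1.0472)·1.0 = -4.2990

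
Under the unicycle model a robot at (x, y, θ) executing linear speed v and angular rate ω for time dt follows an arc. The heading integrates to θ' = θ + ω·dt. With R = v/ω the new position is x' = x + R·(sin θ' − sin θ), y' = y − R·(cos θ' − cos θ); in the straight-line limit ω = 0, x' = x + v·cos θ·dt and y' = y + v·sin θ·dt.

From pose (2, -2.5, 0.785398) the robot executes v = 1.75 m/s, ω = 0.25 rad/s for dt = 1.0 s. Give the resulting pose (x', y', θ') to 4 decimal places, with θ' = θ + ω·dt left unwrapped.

θ' = 0.7854 + 0.25·1.0 = 1.0354
R = v/ω = 1.75/0.25 = 7.0000
x' = 2 + 7.0000·(sin 1.0354 − sin 0.7854) = 3.0707
y' = -2.5 − 7.0000·(cos 1.0354 − cos 0.7854) = -1.1215

(3.0707, -1.1215, 1.0354)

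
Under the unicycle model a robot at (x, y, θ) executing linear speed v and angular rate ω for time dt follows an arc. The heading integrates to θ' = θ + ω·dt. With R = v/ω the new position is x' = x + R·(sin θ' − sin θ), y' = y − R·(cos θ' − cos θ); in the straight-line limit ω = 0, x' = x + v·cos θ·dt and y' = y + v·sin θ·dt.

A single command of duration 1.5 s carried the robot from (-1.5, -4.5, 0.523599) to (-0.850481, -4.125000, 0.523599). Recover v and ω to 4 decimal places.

v = 0.5000, ω = 0.0000

Δθ = 0.523599 − 0.523599 = 0.000000
ω = Δθ/dt = 0.000000/1.5 = 0.0000
ω = 0 → v = (Δx·cos θ + Δy·sin θ)/dt = 0.5000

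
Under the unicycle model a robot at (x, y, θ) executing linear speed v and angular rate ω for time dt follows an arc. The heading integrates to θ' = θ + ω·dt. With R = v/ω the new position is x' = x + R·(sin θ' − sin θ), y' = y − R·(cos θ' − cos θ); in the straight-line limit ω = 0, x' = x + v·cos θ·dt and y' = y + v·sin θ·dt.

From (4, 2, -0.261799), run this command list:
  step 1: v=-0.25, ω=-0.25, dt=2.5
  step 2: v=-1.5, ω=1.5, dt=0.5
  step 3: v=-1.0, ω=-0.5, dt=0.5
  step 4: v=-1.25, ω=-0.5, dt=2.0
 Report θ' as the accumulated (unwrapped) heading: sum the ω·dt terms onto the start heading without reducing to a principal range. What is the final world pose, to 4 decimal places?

step 1: θ'=-0.8868 (R=1.0000) → pose (3.4838, 2.3340, -0.8868)
step 2: θ'=-0.1368 (R=-1.0000) → pose (2.8451, 2.6928, -0.1368)
step 3: θ'=-0.3868 (R=2.0000) → pose (2.3634, 2.8219, -0.3868)
step 4: θ'=-1.3868 (R=2.5000) → pose (0.8486, 4.6798, -1.3868)

(0.8486, 4.6798, -1.3868)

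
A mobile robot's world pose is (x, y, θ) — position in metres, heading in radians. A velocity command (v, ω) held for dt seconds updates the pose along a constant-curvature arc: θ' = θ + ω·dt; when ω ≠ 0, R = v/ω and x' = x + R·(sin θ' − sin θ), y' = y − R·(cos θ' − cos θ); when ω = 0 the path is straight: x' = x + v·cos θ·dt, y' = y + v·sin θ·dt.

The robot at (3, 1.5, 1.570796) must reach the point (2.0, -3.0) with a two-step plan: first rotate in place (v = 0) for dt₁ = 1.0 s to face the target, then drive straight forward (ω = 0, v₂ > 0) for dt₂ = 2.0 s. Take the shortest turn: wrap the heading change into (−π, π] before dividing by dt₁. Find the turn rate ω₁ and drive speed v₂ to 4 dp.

heading to target = atan2(-3−1.5, 2−3) = -1.7895
Δθ = wrap(-1.7895 − 1.5708) = 2.9229; ω₁ = Δθ/dt₁ = 2.9229
distance = √((2−3)² + (-3−1.5)²) = 4.6098; v₂ = distance/dt₂ = 2.3049

ω₁ = 2.9229, v₂ = 2.3049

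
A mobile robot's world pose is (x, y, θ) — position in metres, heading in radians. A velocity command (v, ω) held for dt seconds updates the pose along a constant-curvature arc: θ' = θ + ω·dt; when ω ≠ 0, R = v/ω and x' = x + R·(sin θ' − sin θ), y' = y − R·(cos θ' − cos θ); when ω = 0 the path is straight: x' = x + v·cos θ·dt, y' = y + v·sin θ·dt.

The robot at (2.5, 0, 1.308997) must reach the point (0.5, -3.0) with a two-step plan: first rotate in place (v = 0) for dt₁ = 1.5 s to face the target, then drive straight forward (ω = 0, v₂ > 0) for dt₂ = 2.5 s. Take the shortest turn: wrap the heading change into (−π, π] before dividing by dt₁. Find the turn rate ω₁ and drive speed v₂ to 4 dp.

heading to target = atan2(-3−0, 0.5−2.5) = -2.1588
Δθ = wrap(-2.1588 − 1.3090) = 2.8154; ω₁ = Δθ/dt₁ = 1.8769
distance = √((0.5−2.5)² + (-3−0)²) = 3.6056; v₂ = distance/dt₂ = 1.4422

ω₁ = 1.8769, v₂ = 1.4422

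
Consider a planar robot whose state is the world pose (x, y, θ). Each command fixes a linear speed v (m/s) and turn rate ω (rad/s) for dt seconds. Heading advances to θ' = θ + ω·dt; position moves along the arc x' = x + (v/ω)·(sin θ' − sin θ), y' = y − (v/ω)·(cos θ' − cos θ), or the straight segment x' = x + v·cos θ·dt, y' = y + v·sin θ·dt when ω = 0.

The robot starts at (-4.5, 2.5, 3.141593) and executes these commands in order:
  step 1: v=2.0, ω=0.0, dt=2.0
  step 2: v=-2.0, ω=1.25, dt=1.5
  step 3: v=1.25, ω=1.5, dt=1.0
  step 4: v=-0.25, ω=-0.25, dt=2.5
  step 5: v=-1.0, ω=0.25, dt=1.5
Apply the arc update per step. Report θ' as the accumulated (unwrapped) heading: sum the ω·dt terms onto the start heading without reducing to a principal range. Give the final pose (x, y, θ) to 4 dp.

step 1: θ'=3.1416 (straight) → pose (-8.5000, 2.5000, 3.1416)
step 2: θ'=5.0166 (R=-1.6000) → pose (-6.9735, 4.5793, 5.0166)
step 3: θ'=6.5166 (R=0.8333) → pose (-5.9856, 4.0181, 6.5166)
step 4: θ'=5.8916 (R=1.0000) → pose (-6.5986, 4.0667, 5.8916)
step 5: θ'=6.2666 (R=-4.0000) → pose (-8.0589, 4.3689, 6.2666)

(-8.0589, 4.3689, 6.2666)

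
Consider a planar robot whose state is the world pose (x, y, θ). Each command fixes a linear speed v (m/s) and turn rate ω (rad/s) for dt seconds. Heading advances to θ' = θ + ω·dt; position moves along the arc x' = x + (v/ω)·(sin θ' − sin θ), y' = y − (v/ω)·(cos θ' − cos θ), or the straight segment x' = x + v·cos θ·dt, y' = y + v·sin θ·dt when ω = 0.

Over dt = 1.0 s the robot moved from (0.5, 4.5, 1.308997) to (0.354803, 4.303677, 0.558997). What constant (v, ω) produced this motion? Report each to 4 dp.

Δθ = 0.558997 − 1.308997 = -0.750000
ω = Δθ/dt = -0.750000/1.0 = -0.7500
R = −Δy/(cos θ' − cos θ) = 0.3333
v = R·ω = 0.3333·-0.7500 = -0.2500

v = -0.2500, ω = -0.7500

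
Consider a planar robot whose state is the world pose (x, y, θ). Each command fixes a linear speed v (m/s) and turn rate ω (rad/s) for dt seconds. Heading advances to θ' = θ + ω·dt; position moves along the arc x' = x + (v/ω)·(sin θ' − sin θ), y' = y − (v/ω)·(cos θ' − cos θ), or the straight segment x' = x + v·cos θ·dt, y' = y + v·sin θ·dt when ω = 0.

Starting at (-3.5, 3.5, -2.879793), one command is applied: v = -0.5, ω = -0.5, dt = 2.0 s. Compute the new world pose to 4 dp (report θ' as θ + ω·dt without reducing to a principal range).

θ' = -2.8798 + -0.5·2.0 = -3.8798
R = v/ω = -0.5/-0.5 = 1.0000
x' = -3.5 + 1.0000·(sin -3.8798 − sin -2.8798) = -2.5682
y' = 3.5 − 1.0000·(cos -3.8798 − cos -2.8798) = 3.2738

(-2.5682, 3.2738, -3.8798)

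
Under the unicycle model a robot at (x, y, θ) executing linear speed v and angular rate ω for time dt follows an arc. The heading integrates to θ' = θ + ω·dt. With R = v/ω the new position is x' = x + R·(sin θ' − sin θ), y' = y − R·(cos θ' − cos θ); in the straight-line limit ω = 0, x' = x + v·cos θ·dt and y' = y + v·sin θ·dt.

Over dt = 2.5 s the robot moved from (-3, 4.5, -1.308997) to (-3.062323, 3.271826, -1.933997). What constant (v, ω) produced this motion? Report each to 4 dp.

v = 0.5000, ω = -0.2500

Δθ = -1.933997 − -1.308997 = -0.625000
ω = Δθ/dt = -0.625000/2.5 = -0.2500
R = −Δy/(cos θ' − cos θ) = -2.0000
v = R·ω = -2.0000·-0.2500 = 0.5000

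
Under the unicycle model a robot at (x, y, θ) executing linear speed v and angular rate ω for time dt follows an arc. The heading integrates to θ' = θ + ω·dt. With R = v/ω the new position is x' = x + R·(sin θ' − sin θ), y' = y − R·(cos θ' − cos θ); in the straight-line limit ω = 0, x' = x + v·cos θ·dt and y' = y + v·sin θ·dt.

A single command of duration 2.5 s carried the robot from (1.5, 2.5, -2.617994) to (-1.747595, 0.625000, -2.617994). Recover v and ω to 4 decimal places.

v = 1.5000, ω = 0.0000

Δθ = -2.617994 − -2.617994 = 0.000000
ω = Δθ/dt = 0.000000/2.5 = 0.0000
ω = 0 → v = (Δx·cos θ + Δy·sin θ)/dt = 1.5000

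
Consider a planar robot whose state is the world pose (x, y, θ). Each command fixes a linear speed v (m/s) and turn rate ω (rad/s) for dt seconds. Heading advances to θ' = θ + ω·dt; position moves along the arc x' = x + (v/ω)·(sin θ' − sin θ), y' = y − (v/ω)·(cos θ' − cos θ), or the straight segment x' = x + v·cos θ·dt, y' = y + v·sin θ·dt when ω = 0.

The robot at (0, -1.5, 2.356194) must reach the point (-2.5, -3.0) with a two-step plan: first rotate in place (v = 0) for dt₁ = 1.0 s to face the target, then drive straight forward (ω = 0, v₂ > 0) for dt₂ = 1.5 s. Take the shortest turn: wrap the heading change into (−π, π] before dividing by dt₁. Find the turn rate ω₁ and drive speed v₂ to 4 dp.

ω₁ = 1.3258, v₂ = 1.9437

heading to target = atan2(-3−-1.5, -2.5−0) = -2.6012
Δθ = wrap(-2.6012 − 2.3562) = 1.3258; ω₁ = Δθ/dt₁ = 1.3258
distance = √((-2.5−0)² + (-3−-1.5)²) = 2.9155; v₂ = distance/dt₂ = 1.9437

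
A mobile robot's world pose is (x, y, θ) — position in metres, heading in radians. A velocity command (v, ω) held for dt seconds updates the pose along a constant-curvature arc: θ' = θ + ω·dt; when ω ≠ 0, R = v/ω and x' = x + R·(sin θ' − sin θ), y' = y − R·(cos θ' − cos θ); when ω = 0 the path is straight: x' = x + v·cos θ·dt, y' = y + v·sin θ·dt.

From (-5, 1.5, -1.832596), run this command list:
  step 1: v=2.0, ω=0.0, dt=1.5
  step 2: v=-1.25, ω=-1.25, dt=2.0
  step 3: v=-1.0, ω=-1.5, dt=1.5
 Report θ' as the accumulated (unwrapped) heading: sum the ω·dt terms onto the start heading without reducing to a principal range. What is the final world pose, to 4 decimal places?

(-4.6976, -2.1700, -6.5826)

step 1: θ'=-1.8326 (straight) → pose (-5.7765, -1.3978, -1.8326)
step 2: θ'=-4.3326 (R=1.0000) → pose (-3.8818, -1.2859, -4.3326)
step 3: θ'=-6.5826 (R=0.6667) → pose (-4.6976, -2.1700, -6.5826)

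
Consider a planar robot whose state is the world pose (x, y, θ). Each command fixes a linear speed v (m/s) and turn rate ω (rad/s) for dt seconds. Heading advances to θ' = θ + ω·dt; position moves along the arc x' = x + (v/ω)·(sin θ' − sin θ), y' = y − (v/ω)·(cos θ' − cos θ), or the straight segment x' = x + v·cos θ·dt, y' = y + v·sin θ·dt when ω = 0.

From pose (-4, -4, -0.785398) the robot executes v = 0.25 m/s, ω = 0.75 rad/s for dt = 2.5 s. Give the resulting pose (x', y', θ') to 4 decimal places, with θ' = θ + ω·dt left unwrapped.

(-3.4688, -3.9186, 1.0896)

θ' = -0.7854 + 0.75·2.5 = 1.0896
R = v/ω = 0.25/0.75 = 0.3333
x' = -4 + 0.3333·(sin 1.0896 − sin -0.7854) = -3.4688
y' = -4 − 0.3333·(cos 1.0896 − cos -0.7854) = -3.9186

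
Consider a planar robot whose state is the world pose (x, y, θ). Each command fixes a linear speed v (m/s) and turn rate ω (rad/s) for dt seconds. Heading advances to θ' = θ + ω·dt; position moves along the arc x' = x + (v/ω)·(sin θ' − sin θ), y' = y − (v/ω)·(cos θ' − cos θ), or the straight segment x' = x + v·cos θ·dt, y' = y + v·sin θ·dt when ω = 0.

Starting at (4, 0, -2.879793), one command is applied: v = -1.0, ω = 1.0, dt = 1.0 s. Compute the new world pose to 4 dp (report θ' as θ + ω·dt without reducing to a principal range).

θ' = -2.8798 + 1.0·1.0 = -1.8798
R = v/ω = -1.0/1.0 = -1.0000
x' = 4 + -1.0000·(sin -1.8798 − sin -2.8798) = 4.6938
y' = 0 − -1.0000·(cos -1.8798 − cos -2.8798) = 0.6618

(4.6938, 0.6618, -1.8798)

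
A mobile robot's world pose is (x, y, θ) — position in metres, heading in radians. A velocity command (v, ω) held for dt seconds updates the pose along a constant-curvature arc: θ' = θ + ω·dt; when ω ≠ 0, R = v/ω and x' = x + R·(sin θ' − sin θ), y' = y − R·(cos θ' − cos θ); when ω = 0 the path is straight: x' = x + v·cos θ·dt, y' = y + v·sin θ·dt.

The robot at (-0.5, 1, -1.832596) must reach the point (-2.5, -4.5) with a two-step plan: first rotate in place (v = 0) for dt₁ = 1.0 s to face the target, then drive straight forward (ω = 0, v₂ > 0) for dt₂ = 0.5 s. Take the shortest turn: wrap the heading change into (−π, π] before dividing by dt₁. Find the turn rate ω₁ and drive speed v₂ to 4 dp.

heading to target = atan2(-4.5−1, -2.5−-0.5) = -1.9196
Δθ = wrap(-1.9196 − -1.8326) = -0.0870; ω₁ = Δθ/dt₁ = -0.0870
distance = √((-2.5−-0.5)² + (-4.5−1)²) = 5.8523; v₂ = distance/dt₂ = 11.7047

ω₁ = -0.0870, v₂ = 11.7047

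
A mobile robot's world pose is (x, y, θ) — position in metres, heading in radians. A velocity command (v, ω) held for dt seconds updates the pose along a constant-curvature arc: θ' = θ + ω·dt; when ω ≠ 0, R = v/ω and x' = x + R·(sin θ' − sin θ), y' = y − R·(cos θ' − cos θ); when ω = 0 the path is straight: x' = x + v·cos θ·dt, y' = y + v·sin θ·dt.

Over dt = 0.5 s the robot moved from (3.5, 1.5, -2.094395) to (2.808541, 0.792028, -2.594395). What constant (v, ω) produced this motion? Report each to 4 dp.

Δθ = -2.594395 − -2.094395 = -0.500000
ω = Δθ/dt = -0.500000/0.5 = -1.0000
R = −Δy/(cos θ' − cos θ) = -2.0000
v = R·ω = -2.0000·-1.0000 = 2.0000

v = 2.0000, ω = -1.0000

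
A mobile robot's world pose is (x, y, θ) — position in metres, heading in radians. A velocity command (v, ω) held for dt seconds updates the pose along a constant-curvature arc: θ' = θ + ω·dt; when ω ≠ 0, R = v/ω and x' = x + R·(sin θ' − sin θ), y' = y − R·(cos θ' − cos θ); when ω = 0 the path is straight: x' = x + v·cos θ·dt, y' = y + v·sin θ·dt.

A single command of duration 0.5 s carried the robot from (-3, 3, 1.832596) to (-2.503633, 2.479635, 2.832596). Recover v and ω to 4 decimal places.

Δθ = 2.832596 − 1.832596 = 1.000000
ω = Δθ/dt = 1.000000/0.5 = 2.0000
R = −Δy/(cos θ' − cos θ) = -0.7500
v = R·ω = -0.7500·2.0000 = -1.5000

v = -1.5000, ω = 2.0000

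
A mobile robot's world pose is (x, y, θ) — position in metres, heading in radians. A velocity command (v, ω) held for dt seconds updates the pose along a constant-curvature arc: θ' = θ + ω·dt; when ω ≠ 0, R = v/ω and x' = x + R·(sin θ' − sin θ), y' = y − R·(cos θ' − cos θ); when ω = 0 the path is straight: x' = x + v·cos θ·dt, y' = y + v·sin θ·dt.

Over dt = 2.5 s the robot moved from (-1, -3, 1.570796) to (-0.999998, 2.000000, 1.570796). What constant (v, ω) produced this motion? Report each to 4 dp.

v = 2.0000, ω = 0.0000

Δθ = 1.570796 − 1.570796 = 0.000000
ω = Δθ/dt = 0.000000/2.5 = 0.0000
ω = 0 → v = (Δx·cos θ + Δy·sin θ)/dt = 2.0000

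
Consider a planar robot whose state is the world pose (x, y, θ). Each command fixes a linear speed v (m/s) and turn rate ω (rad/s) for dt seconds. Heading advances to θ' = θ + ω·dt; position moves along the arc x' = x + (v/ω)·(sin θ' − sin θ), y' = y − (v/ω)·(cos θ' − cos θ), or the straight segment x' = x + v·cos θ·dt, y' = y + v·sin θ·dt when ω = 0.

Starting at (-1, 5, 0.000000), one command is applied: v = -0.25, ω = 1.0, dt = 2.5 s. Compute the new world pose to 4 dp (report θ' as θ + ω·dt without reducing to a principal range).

θ' = 0.0000 + 1.0·2.5 = 2.5000
R = v/ω = -0.25/1.0 = -0.2500
x' = -1 + -0.2500·(sin 2.5000 − sin 0.0000) = -1.1496
y' = 5 − -0.2500·(cos 2.5000 − cos 0.0000) = 4.5497

(-1.1496, 4.5497, 2.5000)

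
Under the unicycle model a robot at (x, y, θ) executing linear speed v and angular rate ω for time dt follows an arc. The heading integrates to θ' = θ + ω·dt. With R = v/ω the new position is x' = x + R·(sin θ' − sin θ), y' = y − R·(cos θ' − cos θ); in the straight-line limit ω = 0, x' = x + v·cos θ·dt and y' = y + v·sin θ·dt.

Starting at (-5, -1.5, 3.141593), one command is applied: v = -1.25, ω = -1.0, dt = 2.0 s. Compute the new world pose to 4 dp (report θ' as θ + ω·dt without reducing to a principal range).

(-3.8634, -3.2702, 1.1416)

θ' = 3.1416 + -1.0·2.0 = 1.1416
R = v/ω = -1.25/-1.0 = 1.2500
x' = -5 + 1.2500·(sin 1.1416 − sin 3.1416) = -3.8634
y' = -1.5 − 1.2500·(cos 1.1416 − cos 3.1416) = -3.2702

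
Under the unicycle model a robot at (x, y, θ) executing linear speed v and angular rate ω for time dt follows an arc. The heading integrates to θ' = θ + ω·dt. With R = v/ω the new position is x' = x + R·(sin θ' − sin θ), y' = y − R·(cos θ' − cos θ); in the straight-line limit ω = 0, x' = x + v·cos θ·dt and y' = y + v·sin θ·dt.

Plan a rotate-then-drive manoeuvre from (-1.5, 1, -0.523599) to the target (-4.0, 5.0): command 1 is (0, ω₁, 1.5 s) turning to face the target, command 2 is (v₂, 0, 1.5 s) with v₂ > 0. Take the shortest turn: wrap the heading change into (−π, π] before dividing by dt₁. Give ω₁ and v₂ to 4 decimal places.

ω₁ = 1.7687, v₂ = 3.1447

heading to target = atan2(5−1, -4−-1.5) = 2.1294
Δθ = wrap(2.1294 − -0.5236) = 2.6530; ω₁ = Δθ/dt₁ = 1.7687
distance = √((-4−-1.5)² + (5−1)²) = 4.7170; v₂ = distance/dt₂ = 3.1447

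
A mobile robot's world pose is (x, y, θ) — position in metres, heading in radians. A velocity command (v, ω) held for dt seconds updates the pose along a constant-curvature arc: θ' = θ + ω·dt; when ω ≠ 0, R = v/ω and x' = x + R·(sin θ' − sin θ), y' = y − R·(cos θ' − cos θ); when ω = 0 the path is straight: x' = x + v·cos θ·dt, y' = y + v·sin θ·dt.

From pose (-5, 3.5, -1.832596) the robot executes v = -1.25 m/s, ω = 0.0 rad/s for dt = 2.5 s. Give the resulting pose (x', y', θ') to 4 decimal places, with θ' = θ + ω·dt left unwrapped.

(-4.1912, 6.5185, -1.8326)

θ' = -1.8326 + 0.0·2.5 = -1.8326
ω = 0 → straight: x' = -5 + -1.25·cos(-1.8326)·2.5 = -4.1912
y' = 3.5 + -1.25·sin(-1.8326)·2.5 = 6.5185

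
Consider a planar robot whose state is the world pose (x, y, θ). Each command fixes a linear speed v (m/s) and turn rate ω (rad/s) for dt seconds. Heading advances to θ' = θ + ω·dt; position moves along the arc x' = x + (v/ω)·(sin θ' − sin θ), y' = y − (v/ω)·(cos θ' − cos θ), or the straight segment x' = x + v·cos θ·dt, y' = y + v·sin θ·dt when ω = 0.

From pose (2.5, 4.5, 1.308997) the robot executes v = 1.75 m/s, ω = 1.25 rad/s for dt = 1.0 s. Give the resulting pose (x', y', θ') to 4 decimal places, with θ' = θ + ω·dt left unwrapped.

θ' = 1.3090 + 1.25·1.0 = 2.5590
R = v/ω = 1.75/1.25 = 1.4000
x' = 2.5 + 1.4000·(sin 2.5590 − sin 1.3090) = 1.9180
y' = 4.5 − 1.4000·(cos 2.5590 − cos 1.3090) = 6.0314

(1.9180, 6.0314, 2.5590)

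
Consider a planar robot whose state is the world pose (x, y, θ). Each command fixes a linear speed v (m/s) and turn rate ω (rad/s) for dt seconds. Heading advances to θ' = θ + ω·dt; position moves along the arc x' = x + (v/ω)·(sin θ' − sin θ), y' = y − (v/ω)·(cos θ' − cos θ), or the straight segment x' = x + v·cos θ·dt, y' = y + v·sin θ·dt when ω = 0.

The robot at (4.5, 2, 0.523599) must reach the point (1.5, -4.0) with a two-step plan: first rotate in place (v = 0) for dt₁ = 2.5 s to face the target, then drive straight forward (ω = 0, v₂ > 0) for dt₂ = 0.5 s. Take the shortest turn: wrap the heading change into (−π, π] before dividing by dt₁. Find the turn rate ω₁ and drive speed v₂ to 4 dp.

ω₁ = -1.0232, v₂ = 13.4164

heading to target = atan2(-4−2, 1.5−4.5) = -2.0344
Δθ = wrap(-2.0344 − 0.5236) = -2.5580; ω₁ = Δθ/dt₁ = -1.0232
distance = √((1.5−4.5)² + (-4−2)²) = 6.7082; v₂ = distance/dt₂ = 13.4164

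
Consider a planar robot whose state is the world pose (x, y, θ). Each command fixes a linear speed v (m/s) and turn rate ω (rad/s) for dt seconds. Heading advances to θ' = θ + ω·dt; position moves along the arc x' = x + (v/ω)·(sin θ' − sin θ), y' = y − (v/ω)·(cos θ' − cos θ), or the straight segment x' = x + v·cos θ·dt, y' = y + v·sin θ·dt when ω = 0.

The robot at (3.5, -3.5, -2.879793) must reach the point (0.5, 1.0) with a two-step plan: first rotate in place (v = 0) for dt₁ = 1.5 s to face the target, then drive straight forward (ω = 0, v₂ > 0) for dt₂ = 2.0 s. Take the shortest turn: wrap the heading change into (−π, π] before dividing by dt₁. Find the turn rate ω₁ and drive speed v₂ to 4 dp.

ω₁ = -0.8297, v₂ = 2.7042

heading to target = atan2(1−-3.5, 0.5−3.5) = 2.1588
Δθ = wrap(2.1588 − -2.8798) = -1.2446; ω₁ = Δθ/dt₁ = -0.8297
distance = √((0.5−3.5)² + (1−-3.5)²) = 5.4083; v₂ = distance/dt₂ = 2.7042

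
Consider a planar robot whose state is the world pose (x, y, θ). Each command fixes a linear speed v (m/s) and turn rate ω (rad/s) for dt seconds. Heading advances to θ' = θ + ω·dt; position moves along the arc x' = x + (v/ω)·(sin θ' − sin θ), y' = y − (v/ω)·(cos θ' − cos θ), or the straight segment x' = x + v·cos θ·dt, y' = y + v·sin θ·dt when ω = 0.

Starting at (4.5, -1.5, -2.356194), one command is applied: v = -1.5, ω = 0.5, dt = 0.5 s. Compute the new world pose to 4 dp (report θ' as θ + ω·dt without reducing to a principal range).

θ' = -2.3562 + 0.5·0.5 = -2.1062
R = v/ω = -1.5/0.5 = -3.0000
x' = 4.5 + -3.0000·(sin -2.1062 − sin -2.3562) = 4.9589
y' = -1.5 − -3.0000·(cos -2.1062 − cos -2.3562) = -0.9092

(4.9589, -0.9092, -2.1062)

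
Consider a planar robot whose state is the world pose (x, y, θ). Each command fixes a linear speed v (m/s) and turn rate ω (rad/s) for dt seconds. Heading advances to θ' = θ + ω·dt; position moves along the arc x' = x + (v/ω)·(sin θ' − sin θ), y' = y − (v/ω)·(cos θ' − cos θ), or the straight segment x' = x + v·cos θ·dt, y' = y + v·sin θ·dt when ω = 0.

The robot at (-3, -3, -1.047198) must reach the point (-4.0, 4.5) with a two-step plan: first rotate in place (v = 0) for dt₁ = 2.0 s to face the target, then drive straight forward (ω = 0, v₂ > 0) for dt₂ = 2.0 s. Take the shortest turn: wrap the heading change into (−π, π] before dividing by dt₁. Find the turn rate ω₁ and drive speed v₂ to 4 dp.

heading to target = atan2(4.5−-3, -4−-3) = 1.7033
Δθ = wrap(1.7033 − -1.0472) = 2.7505; ω₁ = Δθ/dt₁ = 1.3753
distance = √((-4−-3)² + (4.5−-3)²) = 7.5664; v₂ = distance/dt₂ = 3.7832

ω₁ = 1.3753, v₂ = 3.7832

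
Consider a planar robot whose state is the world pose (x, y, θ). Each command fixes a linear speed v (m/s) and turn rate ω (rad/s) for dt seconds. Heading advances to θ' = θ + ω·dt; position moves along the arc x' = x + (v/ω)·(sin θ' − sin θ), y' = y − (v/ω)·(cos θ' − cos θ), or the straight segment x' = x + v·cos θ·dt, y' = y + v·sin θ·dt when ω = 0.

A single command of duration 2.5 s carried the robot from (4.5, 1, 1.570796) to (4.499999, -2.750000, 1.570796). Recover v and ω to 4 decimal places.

v = -1.5000, ω = 0.0000

Δθ = 1.570796 − 1.570796 = 0.000000
ω = Δθ/dt = 0.000000/2.5 = 0.0000
ω = 0 → v = (Δx·cos θ + Δy·sin θ)/dt = -1.5000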